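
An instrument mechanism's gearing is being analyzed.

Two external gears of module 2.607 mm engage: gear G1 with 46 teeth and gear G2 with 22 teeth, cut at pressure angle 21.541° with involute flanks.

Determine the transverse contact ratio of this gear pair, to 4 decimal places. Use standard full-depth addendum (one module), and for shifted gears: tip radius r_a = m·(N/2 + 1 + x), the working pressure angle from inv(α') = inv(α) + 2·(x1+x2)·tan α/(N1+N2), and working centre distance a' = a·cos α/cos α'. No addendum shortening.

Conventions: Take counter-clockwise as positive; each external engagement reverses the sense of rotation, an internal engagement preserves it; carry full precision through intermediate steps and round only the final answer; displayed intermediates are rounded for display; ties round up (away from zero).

1.5959

topology: single-mesh involute geometry — m = 2.607, 46T/22T pair
base radii: r_b1 = 55.773028, r_b2 = 26.674057
tip radii: r_a1 = 62.568000, r_a2 = 31.284000
no profile shift: α' = α, a' = a
action lengths: √(r_a1²−r_b1²) = 28.357080, √(r_a2²−r_b2²) = 16.345744
base pitch p_b = π·m·cos α = 7.618093
CR = (28.357080 + 16.345744 − 88.638000·sin 21.54100°)/7.618093 = 1.595922
contact ratio ≈ 1.5959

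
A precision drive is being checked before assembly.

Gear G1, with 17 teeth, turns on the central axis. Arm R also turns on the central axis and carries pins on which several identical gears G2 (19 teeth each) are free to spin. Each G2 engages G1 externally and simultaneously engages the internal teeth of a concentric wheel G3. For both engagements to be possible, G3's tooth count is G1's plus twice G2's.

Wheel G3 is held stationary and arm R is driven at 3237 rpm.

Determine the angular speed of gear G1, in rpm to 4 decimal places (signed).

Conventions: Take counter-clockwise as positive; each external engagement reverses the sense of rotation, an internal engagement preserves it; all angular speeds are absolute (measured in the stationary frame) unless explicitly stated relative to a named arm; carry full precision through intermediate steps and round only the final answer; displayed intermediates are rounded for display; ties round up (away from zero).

+13709.6471 rpm

planetary set (17T centre, 19T on arm, 55T internal) — Willis relation
normalise by the input: solve with ω_arm = 1, then scale by 3237 rpm
ring teeth: 17 + 2·19 = 55
17(ω_sun−ω_arm) = −55(ω_ring−ω_arm),  ω_ring = 0, ω_arm = 1
ω_sun = 1 − (55/17)(0−1) = 72/17
scale: ω_sun = 72/17 × 3237 rpm = +13709.6471 rpm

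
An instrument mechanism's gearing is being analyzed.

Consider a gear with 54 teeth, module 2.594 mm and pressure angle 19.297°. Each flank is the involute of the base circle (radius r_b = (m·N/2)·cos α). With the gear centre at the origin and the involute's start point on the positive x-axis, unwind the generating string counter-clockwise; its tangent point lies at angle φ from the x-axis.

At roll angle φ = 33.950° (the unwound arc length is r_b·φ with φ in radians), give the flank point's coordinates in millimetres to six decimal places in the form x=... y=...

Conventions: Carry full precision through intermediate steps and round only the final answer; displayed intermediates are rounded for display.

single-mesh involute tooth geometry (54T wheel at module 2.594)
pitch radius r_p = m·N/2 = 2.594·54/2 = 70.038000
base radius r_b = r_p·cos α = 70.038000·cos 19.297° = 66.103143
roll angle φ = 33.950° = 0.59253928 rad
x = r_b·(cos φ + φ·sin φ) = 76.708744
y = r_b·(sin φ − φ·cos φ) = 4.425138

x=76.708744 y=4.425138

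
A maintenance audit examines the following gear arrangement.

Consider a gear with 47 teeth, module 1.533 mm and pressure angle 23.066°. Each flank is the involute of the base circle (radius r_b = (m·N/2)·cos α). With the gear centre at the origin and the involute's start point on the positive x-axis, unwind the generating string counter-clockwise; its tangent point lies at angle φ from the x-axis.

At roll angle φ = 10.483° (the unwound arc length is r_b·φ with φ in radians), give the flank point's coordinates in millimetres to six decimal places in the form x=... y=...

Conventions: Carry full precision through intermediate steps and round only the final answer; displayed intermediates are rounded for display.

topology: single-mesh involute geometry — m = 1.533, N = 47
pitch radius r_p = m·N/2 = 1.533·47/2 = 36.025500
base radius r_b = r_p·cos α = 36.025500·cos 23.066° = 33.145411
roll angle φ = 10.483° = 0.18296287 rad
x = r_b·(cos φ + φ·sin φ) = 33.695555
y = r_b·(sin φ − φ·cos φ) = 0.067443

x=33.695555 y=0.067443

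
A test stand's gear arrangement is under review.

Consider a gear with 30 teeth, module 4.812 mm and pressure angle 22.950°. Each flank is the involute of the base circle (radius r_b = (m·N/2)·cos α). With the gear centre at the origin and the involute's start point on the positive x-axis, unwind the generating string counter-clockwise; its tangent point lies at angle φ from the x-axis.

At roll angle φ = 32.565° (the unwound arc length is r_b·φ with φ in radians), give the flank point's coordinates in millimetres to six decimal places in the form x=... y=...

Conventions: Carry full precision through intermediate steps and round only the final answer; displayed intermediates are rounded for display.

x=76.350749 y=3.937974

topology: single-mesh involute geometry — m = 4.812, N = 30
pitch radius r_p = m·N/2 = 4.812·30/2 = 72.180000
base radius r_b = r_p·cos α = 72.180000·cos 22.950° = 66.466627
roll angle φ = 32.565° = 0.56836647 rad
x = r_b·(cos φ + φ·sin φ) = 76.350749
y = r_b·(sin φ − φ·cos φ) = 3.937974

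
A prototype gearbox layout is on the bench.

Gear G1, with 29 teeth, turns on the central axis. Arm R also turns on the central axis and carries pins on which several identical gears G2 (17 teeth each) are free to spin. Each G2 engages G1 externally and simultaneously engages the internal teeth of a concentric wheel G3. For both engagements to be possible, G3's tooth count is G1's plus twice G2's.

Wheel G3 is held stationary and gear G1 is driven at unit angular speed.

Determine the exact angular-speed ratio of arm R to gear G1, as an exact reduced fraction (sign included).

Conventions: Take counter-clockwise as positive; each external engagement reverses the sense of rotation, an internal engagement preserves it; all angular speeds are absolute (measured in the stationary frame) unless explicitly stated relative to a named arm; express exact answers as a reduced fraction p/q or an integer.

29/92

class = planetary set [G3 = 29+2·17 = 63; Willis about the carrier]
ring teeth: 29 + 2·17 = 63
29(ω_sun−ω_arm) = −63(ω_ring−ω_arm),  ω_ring = 0, ω_sun = 1
29(1−ω_arm) = −63(0−ω_arm)  ⇒  92·ω_arm = 29  ⇒  ω_arm = 29/92
ω_out/ω_in = 29/92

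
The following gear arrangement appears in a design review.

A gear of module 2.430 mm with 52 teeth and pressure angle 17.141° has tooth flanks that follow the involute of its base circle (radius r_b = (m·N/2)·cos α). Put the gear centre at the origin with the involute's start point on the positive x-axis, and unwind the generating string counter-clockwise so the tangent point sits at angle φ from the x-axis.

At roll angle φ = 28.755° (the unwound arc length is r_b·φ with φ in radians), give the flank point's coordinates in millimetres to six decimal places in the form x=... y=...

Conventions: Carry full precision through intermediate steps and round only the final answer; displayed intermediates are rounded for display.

recognized (one wheel, involute flank): single-mesh tooth geometry, m = 2.430, N = 52
pitch radius r_p = m·N/2 = 2.430·52/2 = 63.180000
base radius r_b = r_p·cos α = 63.180000·cos 17.141° = 60.373693
roll angle φ = 28.755° = 0.50186943 rad
x = r_b·(cos φ + φ·sin φ) = 67.504837
y = r_b·(sin φ − φ·cos φ) = 2.480392

x=67.504837 y=2.480392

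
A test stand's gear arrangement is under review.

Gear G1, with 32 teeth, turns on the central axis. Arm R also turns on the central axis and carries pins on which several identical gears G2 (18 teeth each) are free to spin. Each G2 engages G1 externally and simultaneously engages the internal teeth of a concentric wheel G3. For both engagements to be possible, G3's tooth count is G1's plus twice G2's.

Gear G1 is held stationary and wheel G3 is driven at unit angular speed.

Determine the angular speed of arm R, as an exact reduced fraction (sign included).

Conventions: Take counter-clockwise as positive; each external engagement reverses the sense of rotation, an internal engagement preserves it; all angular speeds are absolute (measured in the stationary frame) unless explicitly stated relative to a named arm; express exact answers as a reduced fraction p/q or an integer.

17/25

recognized (axles ride arm R): planetary set, 32/18/68 teeth
ring teeth: 32 + 2·18 = 68
32(ω_sun−ω_arm) = −68(ω_ring−ω_arm),  ω_sun = 0, ω_ring = 1
32(0−ω_arm) = −68(1−ω_arm)  ⇒  100·ω_arm = 68  ⇒  ω_arm = 17/25
exact speed ratio = 17/25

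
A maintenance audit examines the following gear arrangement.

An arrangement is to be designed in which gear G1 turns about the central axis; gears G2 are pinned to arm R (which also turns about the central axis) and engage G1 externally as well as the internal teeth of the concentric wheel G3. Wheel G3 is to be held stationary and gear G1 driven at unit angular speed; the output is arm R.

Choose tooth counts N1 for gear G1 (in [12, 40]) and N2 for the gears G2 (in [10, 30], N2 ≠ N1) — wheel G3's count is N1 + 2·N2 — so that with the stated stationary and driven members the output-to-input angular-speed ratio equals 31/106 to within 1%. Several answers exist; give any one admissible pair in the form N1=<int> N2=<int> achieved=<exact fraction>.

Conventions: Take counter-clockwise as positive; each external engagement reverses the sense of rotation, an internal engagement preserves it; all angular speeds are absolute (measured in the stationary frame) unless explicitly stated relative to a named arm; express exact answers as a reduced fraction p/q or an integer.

class = planetary set [ratio 31/106 wanted; Willis about the carrier]
Willis with ω_ring = 0: ω_arm/ω_sun = N1/(N1+N3); set equal to 31/106  ⇒  N3/N1 = 1/(31/106) − 1 = 75/31
N3 = N1 + 2·N2  ⇒  N2/N1 = (N3/N1 − 1)/2 = (75/31 − 1)/2 = 22/31
smallest multiple with N1 ≥ 12 and N2 ≥ 10: k = 1  ⇒  N1 = 1·31 = 31, N2 = 1·22 = 22 (N1 ≤ 40, N2 ≤ 30, N2 ≠ N1 ✓), N3 = 31 + 2·22 = 75
check: N1/(N1+N3) with N1 = 31, N3 = 75 gives 31/106; |achieved − target| = 0 ≤ 31/10600 ✓

N1=31 N2=22 achieved=31/106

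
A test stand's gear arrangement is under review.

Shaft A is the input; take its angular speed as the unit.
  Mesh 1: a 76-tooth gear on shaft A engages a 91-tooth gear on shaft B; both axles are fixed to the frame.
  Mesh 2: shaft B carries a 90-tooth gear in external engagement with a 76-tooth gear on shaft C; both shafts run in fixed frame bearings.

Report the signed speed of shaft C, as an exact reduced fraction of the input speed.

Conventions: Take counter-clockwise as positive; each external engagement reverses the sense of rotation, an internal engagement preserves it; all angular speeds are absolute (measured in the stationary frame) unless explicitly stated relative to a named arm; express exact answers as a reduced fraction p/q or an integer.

90/91

2-mesh fixed-axis compound train (all bearings frame-fixed)
mesh 1 [76T→91T]: |ω|/ω_in = 1×76/91 = 76/91, sense flips to −
mesh 2 [90T→76T]: |ω|/ω_in = (76/91)×90/76 = 90/91, sense flips to +
signed output speed (× input speed) = 90/91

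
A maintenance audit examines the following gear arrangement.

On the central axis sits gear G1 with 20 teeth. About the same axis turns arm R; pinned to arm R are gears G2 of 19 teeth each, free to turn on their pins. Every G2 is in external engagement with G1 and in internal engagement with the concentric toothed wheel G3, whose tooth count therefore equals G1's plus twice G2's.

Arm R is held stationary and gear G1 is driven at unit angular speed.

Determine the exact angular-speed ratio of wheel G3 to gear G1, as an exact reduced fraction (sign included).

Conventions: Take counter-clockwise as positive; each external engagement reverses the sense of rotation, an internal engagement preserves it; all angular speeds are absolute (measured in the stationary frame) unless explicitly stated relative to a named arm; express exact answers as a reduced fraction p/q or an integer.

-10/29

topology: planetary set — G1 20T / G2 19T / G3 58T, arm = carrier (Willis)
ring teeth: 20 + 2·19 = 58
20(ω_sun−ω_arm) = −58(ω_ring−ω_arm),  ω_arm = 0, ω_sun = 1
ω_ring = 0 − (20/58)(1−0) = -10/29
ω_out/ω_in = -10/29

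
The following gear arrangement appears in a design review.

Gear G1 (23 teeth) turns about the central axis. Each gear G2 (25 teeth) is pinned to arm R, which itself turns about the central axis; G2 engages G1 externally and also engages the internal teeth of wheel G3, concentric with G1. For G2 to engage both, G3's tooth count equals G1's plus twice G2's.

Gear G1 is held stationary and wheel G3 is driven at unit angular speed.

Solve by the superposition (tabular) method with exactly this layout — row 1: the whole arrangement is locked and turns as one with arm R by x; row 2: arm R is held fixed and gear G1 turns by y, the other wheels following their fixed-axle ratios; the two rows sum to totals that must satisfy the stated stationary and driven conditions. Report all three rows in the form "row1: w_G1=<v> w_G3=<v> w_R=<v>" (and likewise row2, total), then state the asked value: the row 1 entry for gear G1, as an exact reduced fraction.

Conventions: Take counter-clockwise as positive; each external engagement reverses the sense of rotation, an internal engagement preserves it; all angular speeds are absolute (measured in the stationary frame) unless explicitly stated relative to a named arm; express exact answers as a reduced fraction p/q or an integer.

planetary set (23T centre, 25T on arm, 73T internal) — Willis relation
row 1 — lock + rotate with arm: ω_sun = ω_ring = ω_arm = x
superposition row 2 [arm held]: sun y, ring −(23/73)·y, arm 0
boundary: total ω_sun = x + y = 0 and total ω_ring = x − (23/73)·y = 1  ⇒  y = -73/96, x = 73/96
row 2 ring = −(23/73)·(-73/96) = 23/96
totals (row 1 + row 2): sun 73/96 + (-73/96) = 0, ring 73/96 + 23/96 = 1, arm 73/96 + 0 = 73/96
asked cell (row1, sun) = 73/96

row1: w_G1=73/96 w_G3=73/96 w_R=73/96
row2: w_G1=-73/96 w_G3=23/96 w_R=0
total: w_G1=0 w_G3=1 w_R=73/96
asked value: 73/96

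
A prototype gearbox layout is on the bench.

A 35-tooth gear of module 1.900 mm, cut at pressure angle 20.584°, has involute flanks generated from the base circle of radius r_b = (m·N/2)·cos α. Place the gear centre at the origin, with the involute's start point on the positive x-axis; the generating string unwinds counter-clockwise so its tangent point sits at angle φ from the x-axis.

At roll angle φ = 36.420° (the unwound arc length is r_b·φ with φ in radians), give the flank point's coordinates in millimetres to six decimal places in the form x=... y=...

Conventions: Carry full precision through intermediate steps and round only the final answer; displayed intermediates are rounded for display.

topology: single-mesh involute geometry — m = 1.900, N = 35
pitch radius r_p = m·N/2 = 1.900·35/2 = 33.250000
base radius r_b = r_p·cos α = 33.250000·cos 20.584° = 31.127245
roll angle φ = 36.420° = 0.63564891 rad
x = r_b·(cos φ + φ·sin φ) = 36.794622
y = r_b·(sin φ − φ·cos φ) = 2.558711

x=36.794622 y=2.558711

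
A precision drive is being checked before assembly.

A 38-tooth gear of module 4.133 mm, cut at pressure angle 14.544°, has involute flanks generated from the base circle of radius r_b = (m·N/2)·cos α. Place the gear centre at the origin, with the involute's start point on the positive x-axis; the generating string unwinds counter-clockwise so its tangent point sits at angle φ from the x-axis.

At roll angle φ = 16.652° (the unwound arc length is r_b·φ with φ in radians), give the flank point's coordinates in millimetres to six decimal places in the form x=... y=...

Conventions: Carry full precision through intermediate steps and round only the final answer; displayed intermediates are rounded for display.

class = single-mesh tooth geometry [base-circle involute, m = 4.133, 38T]
pitch radius r_p = m·N/2 = 4.133·38/2 = 78.527000
base radius r_b = r_p·cos α = 78.527000·cos 14.544° = 76.010608
roll angle φ = 16.652° = 0.29063223 rad
x = r_b·(cos φ + φ·sin φ) = 79.153334
y = r_b·(sin φ − φ·cos φ) = 0.616753

x=79.153334 y=0.616753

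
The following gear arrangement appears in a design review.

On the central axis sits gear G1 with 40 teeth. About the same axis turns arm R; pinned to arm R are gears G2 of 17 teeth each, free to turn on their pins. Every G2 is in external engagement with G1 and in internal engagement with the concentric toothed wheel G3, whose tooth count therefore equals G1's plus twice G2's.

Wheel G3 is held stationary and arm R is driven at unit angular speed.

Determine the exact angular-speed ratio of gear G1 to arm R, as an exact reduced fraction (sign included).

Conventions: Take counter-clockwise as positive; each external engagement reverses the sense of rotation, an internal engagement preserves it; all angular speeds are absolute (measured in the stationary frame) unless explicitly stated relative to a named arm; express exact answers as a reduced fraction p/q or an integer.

planetary set (40T centre, 17T on arm, 74T internal) — Willis relation
ring teeth: 40 + 2·17 = 74
40(ω_sun−ω_arm) = −74(ω_ring−ω_arm),  ω_ring = 0, ω_arm = 1
ω_sun = 1 − (74/40)(0−1) = 57/20
ω_out/ω_in = 57/20

57/20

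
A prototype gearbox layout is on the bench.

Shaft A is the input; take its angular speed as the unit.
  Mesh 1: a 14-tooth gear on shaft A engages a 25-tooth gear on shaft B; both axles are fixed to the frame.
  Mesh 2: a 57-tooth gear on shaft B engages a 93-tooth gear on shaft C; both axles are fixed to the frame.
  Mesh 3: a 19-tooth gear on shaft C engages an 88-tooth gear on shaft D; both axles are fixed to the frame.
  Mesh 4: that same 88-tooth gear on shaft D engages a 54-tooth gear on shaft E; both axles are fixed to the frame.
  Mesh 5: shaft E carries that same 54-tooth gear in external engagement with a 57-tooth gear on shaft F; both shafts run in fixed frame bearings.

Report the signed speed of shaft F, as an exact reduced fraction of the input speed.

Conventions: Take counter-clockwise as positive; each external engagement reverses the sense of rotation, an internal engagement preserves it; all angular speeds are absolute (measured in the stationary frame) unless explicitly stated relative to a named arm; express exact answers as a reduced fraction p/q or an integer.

5-mesh fixed-axis compound train (all bearings frame-fixed)
mesh 1 [14T→25T]: |ω|/ω_in = 1×14/25 = 14/25, sense flips to −
mesh 2 [57T→93T]: |ω|/ω_in = (14/25)×57/93 = 266/775, sense flips to +
mesh 3 [19T→88T]: |ω|/ω_in = (266/775)×19/88 = 2527/34100, sense flips to −
mesh 4 [88T→54T]: |ω|/ω_in = (2527/34100)×88/54 = 2527/20925, sense flips to +
mesh 5 [54T→57T]: |ω|/ω_in = (2527/20925)×54/57 = 266/2325, sense flips to −
signed output speed (× input speed) = -266/2325

-266/2325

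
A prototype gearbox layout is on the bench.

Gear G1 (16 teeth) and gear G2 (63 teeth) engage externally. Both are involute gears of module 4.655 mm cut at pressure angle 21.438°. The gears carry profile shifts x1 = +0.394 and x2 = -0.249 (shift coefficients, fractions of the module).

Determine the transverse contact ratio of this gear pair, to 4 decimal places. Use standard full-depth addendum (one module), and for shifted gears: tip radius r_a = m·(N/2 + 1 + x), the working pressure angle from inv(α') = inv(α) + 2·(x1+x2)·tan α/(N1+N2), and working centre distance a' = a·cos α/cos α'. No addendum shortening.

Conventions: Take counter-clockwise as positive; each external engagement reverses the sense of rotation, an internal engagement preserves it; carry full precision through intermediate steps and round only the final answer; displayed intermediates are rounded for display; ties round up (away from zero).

single-mesh involute tooth geometry (16T engaging 63T at module 4.655)
base radii: r_b1 = 34.663499, r_b2 = 136.487527
tip radii: r_a1 = 43.729070, r_a2 = 150.128405
inv(α') = inv(21.438°) + 2·(+0.394-0.249)·tan α/(16+63) = 0.01993873  ⇒  α' = 21.95953°
a' = a·cos α / cos α' = 183.8725·cos 21.438°/cos 21.95953° = 184.539712
action lengths: √(r_a1²−r_b1²) = 26.658458, √(r_a2²−r_b2²) = 62.527537
base pitch p_b = π·m·cos α = 13.612324
CR = (26.658458 + 62.527537 − 184.539712·sin 21.95953°)/13.612324 = 1.482265
contact ratio ≈ 1.4823

1.4823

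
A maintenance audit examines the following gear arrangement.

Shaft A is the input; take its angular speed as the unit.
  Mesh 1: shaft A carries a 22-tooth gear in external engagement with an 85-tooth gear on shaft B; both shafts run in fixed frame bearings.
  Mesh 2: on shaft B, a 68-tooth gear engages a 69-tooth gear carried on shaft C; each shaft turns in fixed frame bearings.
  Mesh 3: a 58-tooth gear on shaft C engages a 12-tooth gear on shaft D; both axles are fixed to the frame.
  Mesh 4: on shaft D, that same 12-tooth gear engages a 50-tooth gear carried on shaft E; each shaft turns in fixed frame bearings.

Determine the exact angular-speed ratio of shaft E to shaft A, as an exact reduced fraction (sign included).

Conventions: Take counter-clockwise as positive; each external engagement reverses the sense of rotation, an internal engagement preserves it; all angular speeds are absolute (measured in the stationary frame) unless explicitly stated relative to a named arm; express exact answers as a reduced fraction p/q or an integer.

2552/8625

class = fixed-axis compound train [4 meshes; 4 ratios multiply, 4 sense flips]
mesh 1 [22T→85T]: running ratio 22/85, sense −
mesh 2 [68T→69T]: running ratio 88/345, sense +
mesh 3 [58T→12T]: running ratio 1276/1035, sense −
mesh 4 [12T→50T]: running ratio 2552/8625, sense +
ω_out/ω_in = 2552/8625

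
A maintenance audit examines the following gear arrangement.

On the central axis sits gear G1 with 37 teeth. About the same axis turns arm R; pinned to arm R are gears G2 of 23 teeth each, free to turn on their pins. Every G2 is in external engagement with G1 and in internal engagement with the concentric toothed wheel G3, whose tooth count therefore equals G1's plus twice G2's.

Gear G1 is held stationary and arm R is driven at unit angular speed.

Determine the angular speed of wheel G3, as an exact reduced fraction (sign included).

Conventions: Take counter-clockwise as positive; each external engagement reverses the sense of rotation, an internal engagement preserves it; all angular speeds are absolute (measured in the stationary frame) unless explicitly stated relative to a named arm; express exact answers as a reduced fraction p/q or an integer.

class = planetary set [G3 = 37+2·23 = 83; Willis about the carrier]
ring teeth: 37 + 2·23 = 83
37(ω_sun−ω_arm) = −83(ω_ring−ω_arm),  ω_sun = 0, ω_arm = 1
ω_ring = 1 − (37/83)(0−1) = 120/83
exact speed ratio = 120/83

120/83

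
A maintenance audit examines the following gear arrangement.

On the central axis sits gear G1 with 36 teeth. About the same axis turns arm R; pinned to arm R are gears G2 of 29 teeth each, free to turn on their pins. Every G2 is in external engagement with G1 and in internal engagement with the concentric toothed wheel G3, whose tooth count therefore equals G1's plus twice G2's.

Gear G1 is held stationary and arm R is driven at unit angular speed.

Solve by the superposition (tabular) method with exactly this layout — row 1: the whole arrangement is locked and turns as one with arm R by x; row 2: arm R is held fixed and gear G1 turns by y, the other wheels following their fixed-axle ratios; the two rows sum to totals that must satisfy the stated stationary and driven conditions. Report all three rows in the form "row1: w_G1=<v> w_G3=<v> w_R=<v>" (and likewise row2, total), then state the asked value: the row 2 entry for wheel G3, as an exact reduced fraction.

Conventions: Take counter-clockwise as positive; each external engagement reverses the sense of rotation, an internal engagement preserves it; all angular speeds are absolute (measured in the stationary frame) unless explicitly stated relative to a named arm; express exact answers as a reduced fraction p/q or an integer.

planetary set (36T centre, 29T on arm, 94T internal) — Willis relation
superposition row 1 [locked train]: every member turns x
superposition row 2 [arm held]: sun y, ring −(36/94)·y, arm 0
boundary: total ω_sun = x + y = 0 and total ω_arm = x = 1  ⇒  y = -1, x = 1
row 2 ring = −(36/94)·(-1) = 18/47
totals (row 1 + row 2): sun 1 + (-1) = 0, ring 1 + 18/47 = 65/47, arm 1 + 0 = 1
asked cell (row2, ring) = 18/47

row1: w_G1=1 w_G3=1 w_R=1
row2: w_G1=-1 w_G3=18/47 w_R=0
total: w_G1=0 w_G3=65/47 w_R=1
asked value: 18/47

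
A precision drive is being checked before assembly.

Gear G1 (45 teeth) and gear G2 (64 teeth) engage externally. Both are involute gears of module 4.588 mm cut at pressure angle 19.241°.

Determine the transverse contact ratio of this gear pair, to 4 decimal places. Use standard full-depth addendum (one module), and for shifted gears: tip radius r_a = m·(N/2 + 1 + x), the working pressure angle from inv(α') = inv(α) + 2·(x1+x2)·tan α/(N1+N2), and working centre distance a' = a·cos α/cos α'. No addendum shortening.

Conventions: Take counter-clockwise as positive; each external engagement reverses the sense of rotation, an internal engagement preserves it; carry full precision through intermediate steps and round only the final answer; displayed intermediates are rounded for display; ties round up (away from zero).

topology: single-mesh involute geometry — m = 4.588, 45T/64T pair
base radii: r_b1 = 97.463654, r_b2 = 138.614975
tip radii: r_a1 = 107.818000, r_a2 = 151.404000
no profile shift: α' = α, a' = a
action lengths: √(r_a1²−r_b1²) = 46.103765, √(r_a2²−r_b2²) = 60.902051
base pitch p_b = π·m·cos α = 13.608493
CR = (46.103765 + 60.902051 − 250.046000·sin 19.24100°)/13.608493 = 1.808067
contact ratio ≈ 1.8081

1.8081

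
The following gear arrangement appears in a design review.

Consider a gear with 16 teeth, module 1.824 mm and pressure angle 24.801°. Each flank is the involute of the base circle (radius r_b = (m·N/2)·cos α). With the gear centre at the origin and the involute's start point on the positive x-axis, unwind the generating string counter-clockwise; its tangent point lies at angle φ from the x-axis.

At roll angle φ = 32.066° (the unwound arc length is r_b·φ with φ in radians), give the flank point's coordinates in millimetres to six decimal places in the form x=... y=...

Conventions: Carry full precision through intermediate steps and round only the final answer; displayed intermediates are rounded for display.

x=15.161008 y=0.750018

class = single-mesh tooth geometry [base-circle involute, m = 1.824, 16T]
pitch radius r_p = m·N/2 = 1.824·16/2 = 14.592000
base radius r_b = r_p·cos α = 14.592000·cos 24.801° = 13.246182
roll angle φ = 32.066° = 0.55965728 rad
x = r_b·(cos φ + φ·sin φ) = 15.161008
y = r_b·(sin φ − φ·cos φ) = 0.750018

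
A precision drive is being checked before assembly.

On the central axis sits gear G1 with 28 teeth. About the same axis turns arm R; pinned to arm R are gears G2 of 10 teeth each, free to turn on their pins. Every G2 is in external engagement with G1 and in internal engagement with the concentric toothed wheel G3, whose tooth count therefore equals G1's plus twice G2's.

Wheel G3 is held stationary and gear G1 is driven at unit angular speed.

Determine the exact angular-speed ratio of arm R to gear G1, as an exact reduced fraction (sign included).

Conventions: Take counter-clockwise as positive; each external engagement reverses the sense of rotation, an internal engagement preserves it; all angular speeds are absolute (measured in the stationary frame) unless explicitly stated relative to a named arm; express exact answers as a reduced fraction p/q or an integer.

7/19

recognized (axles ride arm R): planetary set, 28/10/48 teeth
ring teeth: 28 + 2·10 = 48
28(ω_sun−ω_arm) = −48(ω_ring−ω_arm),  ω_ring = 0, ω_sun = 1
28(1−ω_arm) = −48(0−ω_arm)  ⇒  76·ω_arm = 28  ⇒  ω_arm = 7/19
ω_out/ω_in = 7/19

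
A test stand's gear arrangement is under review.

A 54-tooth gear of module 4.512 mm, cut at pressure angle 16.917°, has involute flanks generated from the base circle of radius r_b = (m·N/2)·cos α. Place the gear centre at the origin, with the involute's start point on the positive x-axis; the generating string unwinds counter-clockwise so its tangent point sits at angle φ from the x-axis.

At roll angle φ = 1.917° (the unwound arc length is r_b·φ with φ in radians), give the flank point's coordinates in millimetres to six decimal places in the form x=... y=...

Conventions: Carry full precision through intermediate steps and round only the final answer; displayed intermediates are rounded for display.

x=116.617563 y=0.001455

class = single-mesh tooth geometry [base-circle involute, m = 4.512, 54T]
pitch radius r_p = m·N/2 = 4.512·54/2 = 121.824000
base radius r_b = r_p·cos α = 121.824000·cos 16.917° = 116.552345
roll angle φ = 1.917° = 0.03345796 rad
x = r_b·(cos φ + φ·sin φ) = 116.617563
y = r_b·(sin φ − φ·cos φ) = 0.001455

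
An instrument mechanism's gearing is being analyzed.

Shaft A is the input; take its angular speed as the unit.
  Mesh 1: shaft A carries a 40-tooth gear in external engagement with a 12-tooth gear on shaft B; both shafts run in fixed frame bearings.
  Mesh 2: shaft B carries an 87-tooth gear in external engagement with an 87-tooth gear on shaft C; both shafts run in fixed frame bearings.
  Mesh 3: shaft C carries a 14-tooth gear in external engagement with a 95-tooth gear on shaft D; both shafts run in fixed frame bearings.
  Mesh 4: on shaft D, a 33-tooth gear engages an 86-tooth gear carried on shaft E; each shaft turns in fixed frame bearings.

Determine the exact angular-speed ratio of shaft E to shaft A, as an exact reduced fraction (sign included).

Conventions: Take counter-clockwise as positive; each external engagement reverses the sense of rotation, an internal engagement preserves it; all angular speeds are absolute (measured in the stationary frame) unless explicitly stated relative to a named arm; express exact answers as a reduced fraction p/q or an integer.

class = fixed-axis compound train [4 meshes; 4 ratios multiply, 4 sense flips]
mesh 1 [40T→12T]: running ratio 10/3, sense −
mesh 2 [87T→87T]: running ratio 10/3, sense +
mesh 3 [14T→95T]: running ratio 28/57, sense −
mesh 4 [33T→86T]: running ratio 154/817, sense +
ω_out/ω_in = 154/817

154/817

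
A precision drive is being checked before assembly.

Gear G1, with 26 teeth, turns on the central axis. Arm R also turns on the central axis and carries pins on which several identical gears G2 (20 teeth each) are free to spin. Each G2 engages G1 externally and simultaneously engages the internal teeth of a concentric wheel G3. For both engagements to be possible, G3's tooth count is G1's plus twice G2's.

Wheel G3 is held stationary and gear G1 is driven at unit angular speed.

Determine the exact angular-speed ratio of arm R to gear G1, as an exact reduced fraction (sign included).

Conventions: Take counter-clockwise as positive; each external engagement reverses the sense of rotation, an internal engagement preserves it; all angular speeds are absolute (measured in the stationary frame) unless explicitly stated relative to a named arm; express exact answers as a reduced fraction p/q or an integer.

class = planetary set [G3 = 26+2·20 = 66; Willis about the carrier]
ring teeth: 26 + 2·20 = 66
26(ω_sun−ω_arm) = −66(ω_ring−ω_arm),  ω_ring = 0, ω_sun = 1
26(1−ω_arm) = −66(0−ω_arm)  ⇒  92·ω_arm = 26  ⇒  ω_arm = 13/46
ω_out/ω_in = 13/46

13/46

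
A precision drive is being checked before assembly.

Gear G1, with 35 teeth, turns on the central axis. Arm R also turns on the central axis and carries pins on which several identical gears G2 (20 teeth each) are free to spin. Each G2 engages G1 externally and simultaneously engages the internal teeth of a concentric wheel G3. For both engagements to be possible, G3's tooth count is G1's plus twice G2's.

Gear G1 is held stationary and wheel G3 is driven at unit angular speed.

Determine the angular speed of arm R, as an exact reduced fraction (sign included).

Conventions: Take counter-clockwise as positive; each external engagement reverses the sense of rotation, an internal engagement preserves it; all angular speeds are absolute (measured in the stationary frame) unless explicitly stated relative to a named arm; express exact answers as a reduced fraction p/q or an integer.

15/22

recognized (axles ride arm R): planetary set, 35/20/75 teeth
ring teeth: 35 + 2·20 = 75
35(ω_sun−ω_arm) = −75(ω_ring−ω_arm),  ω_sun = 0, ω_ring = 1
35(0−ω_arm) = −75(1−ω_arm)  ⇒  110·ω_arm = 75  ⇒  ω_arm = 15/22
exact speed ratio = 15/22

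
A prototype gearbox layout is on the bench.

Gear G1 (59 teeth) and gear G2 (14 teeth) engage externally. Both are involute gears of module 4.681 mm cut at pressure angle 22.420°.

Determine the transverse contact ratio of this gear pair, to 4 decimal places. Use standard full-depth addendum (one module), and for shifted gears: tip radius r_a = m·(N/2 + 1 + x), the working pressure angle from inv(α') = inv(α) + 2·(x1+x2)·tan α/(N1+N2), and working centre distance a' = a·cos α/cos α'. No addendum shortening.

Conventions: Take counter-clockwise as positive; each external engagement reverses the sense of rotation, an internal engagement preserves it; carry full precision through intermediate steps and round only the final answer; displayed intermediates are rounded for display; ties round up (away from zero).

class = single-mesh tooth geometry [involute pair 59T × 14T, m = 4.681]
base radii: r_b1 = 127.651723, r_b2 = 30.290239
tip radii: r_a1 = 142.770500, r_a2 = 37.448000
no profile shift: α' = α, a' = a
action lengths: √(r_a1²−r_b1²) = 63.941014, √(r_a2²−r_b2²) = 22.019403
base pitch p_b = π·m·cos α = 13.594228
CR = (63.941014 + 22.019403 − 170.856500·sin 22.42000°)/13.594228 = 1.529835
contact ratio ≈ 1.5298

1.5298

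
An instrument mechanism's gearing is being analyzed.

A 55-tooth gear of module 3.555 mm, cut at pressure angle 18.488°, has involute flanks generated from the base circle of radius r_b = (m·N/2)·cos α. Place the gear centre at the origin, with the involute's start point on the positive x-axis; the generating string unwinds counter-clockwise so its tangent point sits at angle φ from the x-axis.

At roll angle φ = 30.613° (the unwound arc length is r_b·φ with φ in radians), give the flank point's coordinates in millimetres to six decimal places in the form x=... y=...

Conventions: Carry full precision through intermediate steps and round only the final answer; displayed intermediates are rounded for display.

topology: single-mesh involute geometry — m = 3.555, N = 55
pitch radius r_p = m·N/2 = 3.555·55/2 = 97.762500
base radius r_b = r_p·cos α = 97.762500·cos 18.488° = 92.716986
roll angle φ = 30.613° = 0.53429764 rad
x = r_b·(cos φ + φ·sin φ) = 105.021502
y = r_b·(sin φ − φ·cos φ) = 4.580774

x=105.021502 y=4.580774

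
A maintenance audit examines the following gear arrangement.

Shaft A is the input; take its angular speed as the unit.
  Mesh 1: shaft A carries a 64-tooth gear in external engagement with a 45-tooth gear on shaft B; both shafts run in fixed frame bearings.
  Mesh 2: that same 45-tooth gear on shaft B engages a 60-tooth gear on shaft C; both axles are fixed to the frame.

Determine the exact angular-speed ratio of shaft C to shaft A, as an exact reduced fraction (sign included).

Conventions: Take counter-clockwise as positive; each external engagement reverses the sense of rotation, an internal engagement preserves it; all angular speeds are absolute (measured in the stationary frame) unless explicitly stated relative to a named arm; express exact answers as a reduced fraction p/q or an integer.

class = fixed-axis compound train [2 meshes; 2 ratios multiply, 2 sense flips]
mesh 1 [64T→45T]: running ratio 64/45, sense −
mesh 2 [45T→60T]: running ratio 16/15, sense +
ω_out/ω_in = 16/15

16/15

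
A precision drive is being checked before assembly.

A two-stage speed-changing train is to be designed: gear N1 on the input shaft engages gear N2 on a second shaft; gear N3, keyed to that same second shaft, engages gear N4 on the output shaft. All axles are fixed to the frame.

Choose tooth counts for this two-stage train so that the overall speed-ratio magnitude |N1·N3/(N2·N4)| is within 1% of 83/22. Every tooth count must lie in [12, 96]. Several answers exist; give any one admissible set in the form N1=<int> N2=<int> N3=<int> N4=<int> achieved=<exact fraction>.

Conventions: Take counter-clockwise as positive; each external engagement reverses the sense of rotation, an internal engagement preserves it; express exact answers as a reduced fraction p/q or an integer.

class = fixed-axis compound train [2-stage, 83/22 wanted]
target = 83/22 in lowest terms: an exact hit needs N1·N3 = k·83 and N2·N4 = k·22 for one integer k, every count in [12, 96]; additionally prefer no 1:1 stage (N1 ≠ N2, N3 ≠ N4)
k = 1…11: no 1:1-free in-range split of k·83 and k·22 into factor pairs; take k = 12
k = 12: N1·N3 = 996 = 12·83, N2·N4 = 264 = 22·12
achieved = 12·83/(22·12) = 83/22; |achieved − target| = 0 ≤ 83/2200 ✓

N1=12 N2=22 N3=83 N4=12 achieved=83/22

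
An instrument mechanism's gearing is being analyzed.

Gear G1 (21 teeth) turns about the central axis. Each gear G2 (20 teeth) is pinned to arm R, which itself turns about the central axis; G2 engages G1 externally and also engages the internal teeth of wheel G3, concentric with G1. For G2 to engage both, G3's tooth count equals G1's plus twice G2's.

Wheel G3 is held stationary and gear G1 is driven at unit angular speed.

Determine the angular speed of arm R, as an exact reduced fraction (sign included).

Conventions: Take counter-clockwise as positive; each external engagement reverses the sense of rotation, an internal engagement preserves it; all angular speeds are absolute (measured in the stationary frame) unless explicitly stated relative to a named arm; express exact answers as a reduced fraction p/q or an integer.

21/82

recognized (axles ride arm R): planetary set, 21/20/61 teeth
ring teeth: 21 + 2·20 = 61
21(ω_sun−ω_arm) = −61(ω_ring−ω_arm),  ω_ring = 0, ω_sun = 1
21(1−ω_arm) = −61(0−ω_arm)  ⇒  82·ω_arm = 21  ⇒  ω_arm = 21/82
exact speed ratio = 21/82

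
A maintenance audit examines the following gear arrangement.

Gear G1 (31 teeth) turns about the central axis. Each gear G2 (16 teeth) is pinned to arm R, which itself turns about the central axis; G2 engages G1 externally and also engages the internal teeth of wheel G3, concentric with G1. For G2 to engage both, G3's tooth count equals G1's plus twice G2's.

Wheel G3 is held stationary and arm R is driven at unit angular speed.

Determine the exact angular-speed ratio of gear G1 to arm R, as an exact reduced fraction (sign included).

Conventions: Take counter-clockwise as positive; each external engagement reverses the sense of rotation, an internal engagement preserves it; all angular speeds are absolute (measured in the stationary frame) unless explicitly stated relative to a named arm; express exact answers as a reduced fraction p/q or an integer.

recognized (axles ride arm R): planetary set, 31/16/63 teeth
ring teeth: 31 + 2·16 = 63
31(ω_sun−ω_arm) = −63(ω_ring−ω_arm),  ω_ring = 0, ω_arm = 1
ω_sun = 1 − (63/31)(0−1) = 94/31
ω_out/ω_in = 94/31

94/31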